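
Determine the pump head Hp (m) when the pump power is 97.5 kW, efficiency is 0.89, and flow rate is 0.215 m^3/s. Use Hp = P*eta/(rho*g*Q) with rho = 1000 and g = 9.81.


Pump head formula: Hp = P * eta / (rho * g * Q).
Numerator: P * eta = 97.5 * 1000 * 0.89 = 86775.0 W.
Denominator: rho * g * Q = 1000 * 9.81 * 0.215 = 2109.15.
Hp = 86775.0 / 2109.15 = 41.14 m.

41.14


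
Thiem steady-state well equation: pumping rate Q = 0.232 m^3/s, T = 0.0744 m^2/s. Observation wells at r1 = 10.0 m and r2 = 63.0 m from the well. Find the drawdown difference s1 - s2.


Thiem equation: s1 - s2 = Q/(2*pi*T) * ln(r2/r1).
ln(r2/r1) = ln(63.0/10.0) = 1.8405.
Q/(2*pi*T) = 0.232 / (2*pi*0.0744) = 0.232 / 0.4675 = 0.4963.
s1 - s2 = 0.4963 * 1.8405 = 0.9134 m.

0.9134


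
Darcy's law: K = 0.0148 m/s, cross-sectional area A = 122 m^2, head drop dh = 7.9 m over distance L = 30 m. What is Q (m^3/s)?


Darcy's law: Q = K * A * i, where i = dh/L.
Hydraulic gradient i = 7.9 / 30 = 0.263333.
Q = 0.0148 * 122 * 0.263333
  = 0.4755 m^3/s.

0.4755


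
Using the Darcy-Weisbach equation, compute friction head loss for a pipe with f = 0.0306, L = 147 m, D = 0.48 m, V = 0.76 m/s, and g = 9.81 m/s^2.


Darcy-Weisbach equation: h_f = f * (L/D) * V^2/(2g).
f * L/D = 0.0306 * 147/0.48 = 9.3712.
V^2/(2g) = 0.76^2 / (2*9.81) = 0.5776 / 19.62 = 0.0294 m.
h_f = 9.3712 * 0.0294 = 0.276 m.

0.276


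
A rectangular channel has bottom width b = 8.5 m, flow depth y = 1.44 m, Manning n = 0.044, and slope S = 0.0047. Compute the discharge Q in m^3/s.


For a rectangular channel, the cross-sectional area A = b * y = 8.5 * 1.44 = 12.24 m^2.
The wetted perimeter P = b + 2y = 8.5 + 2*1.44 = 11.38 m.
Hydraulic radius R = A/P = 12.24/11.38 = 1.0756 m.
Velocity V = (1/n)*R^(2/3)*S^(1/2) = (1/0.044)*1.0756^(2/3)*0.0047^(1/2) = 1.6356 m/s.
Discharge Q = A * V = 12.24 * 1.6356 = 20.02 m^3/s.

20.02


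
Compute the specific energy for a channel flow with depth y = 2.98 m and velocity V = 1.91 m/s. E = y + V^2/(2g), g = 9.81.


Specific energy E = y + V^2/(2g).
Velocity head = V^2/(2g) = 1.91^2 / (2*9.81) = 3.6481 / 19.62 = 0.1859 m.
E = 2.98 + 0.1859 = 3.1659 m.

3.1659


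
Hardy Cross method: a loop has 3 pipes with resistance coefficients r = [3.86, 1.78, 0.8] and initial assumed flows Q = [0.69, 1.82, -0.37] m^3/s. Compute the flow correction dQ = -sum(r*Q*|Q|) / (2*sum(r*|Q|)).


Numerator terms (r*Q*|Q|): 3.86*0.69*|0.69| = 1.8377; 1.78*1.82*|1.82| = 5.8961; 0.8*-0.37*|-0.37| = -0.1095.
Sum of numerator = 7.6243.
Denominator terms (r*|Q|): 3.86*|0.69| = 2.6634; 1.78*|1.82| = 3.2396; 0.8*|-0.37| = 0.296.
2 * sum of denominator = 2 * 6.199 = 12.398.
dQ = -7.6243 / 12.398 = -0.615 m^3/s.

-0.615


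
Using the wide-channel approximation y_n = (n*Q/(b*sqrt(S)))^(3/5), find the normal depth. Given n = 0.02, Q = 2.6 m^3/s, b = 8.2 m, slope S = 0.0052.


We use the wide-channel approximation y_n = (n*Q/(b*sqrt(S)))^(3/5).
sqrt(S) = sqrt(0.0052) = 0.072111.
Numerator: n*Q = 0.02 * 2.6 = 0.052.
Denominator: b*sqrt(S) = 8.2 * 0.072111 = 0.59131.
arg = 0.0879.
y_n = 0.0879^(3/5) = 0.2325 m.

0.2325


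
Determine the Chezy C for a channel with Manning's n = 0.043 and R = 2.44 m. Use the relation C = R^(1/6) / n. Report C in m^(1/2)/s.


The Chezy coefficient relates to Manning's n through C = R^(1/6) / n.
R^(1/6) = 2.44^(1/6) = 1.160286.
C = 1.160286 / 0.043 = 26.98 m^(1/2)/s.

26.98


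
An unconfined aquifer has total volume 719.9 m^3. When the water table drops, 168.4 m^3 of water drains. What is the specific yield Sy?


Specific yield Sy = Volume drained / Total volume.
Sy = 168.4 / 719.9
   = 0.2339.

0.2339


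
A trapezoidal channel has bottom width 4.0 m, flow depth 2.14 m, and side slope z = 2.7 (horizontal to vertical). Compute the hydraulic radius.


For a trapezoidal section with side slope z:
A = (b + z*y)*y = (4.0 + 2.7*2.14)*2.14 = 20.925 m^2.
P = b + 2*y*sqrt(1 + z^2) = 4.0 + 2*2.14*sqrt(1 + 2.7^2) = 16.323 m.
R = A/P = 20.925 / 16.323 = 1.2819 m.

1.2819


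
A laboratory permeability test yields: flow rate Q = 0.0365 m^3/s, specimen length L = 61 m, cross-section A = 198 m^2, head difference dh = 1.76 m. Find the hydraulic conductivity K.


From K = Q*L / (A*dh):
Numerator: Q*L = 0.0365 * 61 = 2.2265.
Denominator: A*dh = 198 * 1.76 = 348.48.
K = 2.2265 / 348.48 = 0.006389 m/s.

0.006389


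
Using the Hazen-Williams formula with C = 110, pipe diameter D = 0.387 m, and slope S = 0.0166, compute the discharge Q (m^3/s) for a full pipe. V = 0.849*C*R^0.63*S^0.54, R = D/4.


For a full circular pipe, R = D/4 = 0.387/4 = 0.0968 m.
V = 0.849 * 110 * 0.0968^0.63 * 0.0166^0.54
  = 0.849 * 110 * 0.229594 * 0.10936
  = 2.3449 m/s.
Pipe area A = pi*D^2/4 = pi*0.387^2/4 = 0.1176 m^2.
Q = A * V = 0.1176 * 2.3449 = 0.2758 m^3/s.

0.2758


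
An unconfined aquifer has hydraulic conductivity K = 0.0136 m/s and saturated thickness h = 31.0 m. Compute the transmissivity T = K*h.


Transmissivity is defined as T = K * h.
T = 0.0136 * 31.0
  = 0.4216 m^2/s.

0.4216


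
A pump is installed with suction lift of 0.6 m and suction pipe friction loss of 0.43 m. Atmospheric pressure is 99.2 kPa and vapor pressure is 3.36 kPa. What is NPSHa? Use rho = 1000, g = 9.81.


NPSHa = p_atm/(rho*g) - z_s - hf_s - p_vap/(rho*g).
p_atm/(rho*g) = 99.2*1000 / (1000*9.81) = 10.112 m.
p_vap/(rho*g) = 3.36*1000 / (1000*9.81) = 0.343 m.
NPSHa = 10.112 - 0.6 - 0.43 - 0.343
      = 8.74 m.

8.74


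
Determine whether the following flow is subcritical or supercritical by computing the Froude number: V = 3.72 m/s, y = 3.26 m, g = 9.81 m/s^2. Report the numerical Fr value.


The Froude number is defined as Fr = V / sqrt(g*y).
g*y = 9.81 * 3.26 = 31.9806.
sqrt(g*y) = sqrt(31.9806) = 5.6551.
Fr = 3.72 / 5.6551 = 0.6578.
Since Fr < 1, the flow is subcritical.

0.6578


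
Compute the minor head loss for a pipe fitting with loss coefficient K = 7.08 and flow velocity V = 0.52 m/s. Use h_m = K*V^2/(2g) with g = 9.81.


Minor loss formula: h_m = K * V^2/(2g).
V^2 = 0.52^2 = 0.2704.
V^2/(2g) = 0.2704 / 19.62 = 0.0138 m.
h_m = 7.08 * 0.0138 = 0.0976 m.

0.0976


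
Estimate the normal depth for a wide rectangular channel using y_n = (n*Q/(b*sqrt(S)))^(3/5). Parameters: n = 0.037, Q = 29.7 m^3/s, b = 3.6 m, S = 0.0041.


We use the wide-channel approximation y_n = (n*Q/(b*sqrt(S)))^(3/5).
sqrt(S) = sqrt(0.0041) = 0.064031.
Numerator: n*Q = 0.037 * 29.7 = 1.0989.
Denominator: b*sqrt(S) = 3.6 * 0.064031 = 0.230512.
arg = 4.7672.
y_n = 4.7672^(3/5) = 2.5525 m.

2.5525


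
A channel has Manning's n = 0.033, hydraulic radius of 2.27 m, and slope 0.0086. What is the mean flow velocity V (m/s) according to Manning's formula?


Manning's equation gives V = (1/n) * R^(2/3) * S^(1/2).
First, compute R^(2/3) = 2.27^(2/3) = 1.7272.
Next, S^(1/2) = 0.0086^(1/2) = 0.092736.
Then 1/n = 1/0.033 = 30.3.
V = 30.3 * 1.7272 * 0.092736 = 4.8538 m/s.

4.8538


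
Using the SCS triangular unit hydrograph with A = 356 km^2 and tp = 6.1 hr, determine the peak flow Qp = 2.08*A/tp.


SCS formula: Qp = 2.08 * A / tp.
Qp = 2.08 * 356 / 6.1
   = 740.48 / 6.1
   = 121.39 m^3/s per cm.

121.39


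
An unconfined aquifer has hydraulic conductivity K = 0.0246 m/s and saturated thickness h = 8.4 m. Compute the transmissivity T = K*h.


Transmissivity is defined as T = K * h.
T = 0.0246 * 8.4
  = 0.2066 m^2/s.

0.2066


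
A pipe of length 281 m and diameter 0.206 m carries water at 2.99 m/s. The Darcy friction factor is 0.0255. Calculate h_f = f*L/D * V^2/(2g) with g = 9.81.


Darcy-Weisbach equation: h_f = f * (L/D) * V^2/(2g).
f * L/D = 0.0255 * 281/0.206 = 34.784.
V^2/(2g) = 2.99^2 / (2*9.81) = 8.9401 / 19.62 = 0.4557 m.
h_f = 34.784 * 0.4557 = 15.85 m.

15.85


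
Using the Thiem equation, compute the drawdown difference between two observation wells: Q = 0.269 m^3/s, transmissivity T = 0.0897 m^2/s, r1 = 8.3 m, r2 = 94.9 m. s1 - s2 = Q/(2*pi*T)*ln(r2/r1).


Thiem equation: s1 - s2 = Q/(2*pi*T) * ln(r2/r1).
ln(r2/r1) = ln(94.9/8.3) = 2.4366.
Q/(2*pi*T) = 0.269 / (2*pi*0.0897) = 0.269 / 0.5636 = 0.4773.
s1 - s2 = 0.4773 * 2.4366 = 1.1629 m.

1.1629


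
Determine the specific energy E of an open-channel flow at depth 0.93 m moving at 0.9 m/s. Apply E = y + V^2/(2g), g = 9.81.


Specific energy E = y + V^2/(2g).
Velocity head = V^2/(2g) = 0.9^2 / (2*9.81) = 0.81 / 19.62 = 0.0413 m.
E = 0.93 + 0.0413 = 0.9713 m.

0.9713


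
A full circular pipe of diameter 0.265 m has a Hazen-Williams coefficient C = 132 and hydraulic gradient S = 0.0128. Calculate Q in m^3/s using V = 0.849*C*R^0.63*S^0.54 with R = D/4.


For a full circular pipe, R = D/4 = 0.265/4 = 0.0663 m.
V = 0.849 * 132 * 0.0663^0.63 * 0.0128^0.54
  = 0.849 * 132 * 0.180862 * 0.095037
  = 1.9263 m/s.
Pipe area A = pi*D^2/4 = pi*0.265^2/4 = 0.0552 m^2.
Q = A * V = 0.0552 * 1.9263 = 0.1062 m^3/s.

0.1062


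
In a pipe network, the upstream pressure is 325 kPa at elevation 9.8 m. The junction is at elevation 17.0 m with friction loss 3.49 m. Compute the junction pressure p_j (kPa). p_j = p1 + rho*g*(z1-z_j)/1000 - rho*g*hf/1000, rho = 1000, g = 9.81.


Junction pressure: p_j = p1 + rho*g*(z1 - z_j)/1000 - rho*g*hf/1000.
Elevation term = 1000*9.81*(9.8 - 17.0)/1000 = -70.632 kPa.
Friction term = 1000*9.81*3.49/1000 = 34.237 kPa.
p_j = 325 + -70.632 - 34.237 = 220.13 kPa.

220.13


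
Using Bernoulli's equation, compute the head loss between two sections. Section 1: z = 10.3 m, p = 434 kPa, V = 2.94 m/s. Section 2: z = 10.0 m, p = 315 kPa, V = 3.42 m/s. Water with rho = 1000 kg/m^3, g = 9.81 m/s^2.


Total head at each section: H = z + p/(rho*g) + V^2/(2g).
H1 = 10.3 + 434*1000/(1000*9.81) + 2.94^2/(2*9.81)
   = 10.3 + 44.241 + 0.4406
   = 54.981 m.
H2 = 10.0 + 315*1000/(1000*9.81) + 3.42^2/(2*9.81)
   = 10.0 + 32.11 + 0.5961
   = 42.706 m.
h_L = H1 - H2 = 54.981 - 42.706 = 12.275 m.

12.275


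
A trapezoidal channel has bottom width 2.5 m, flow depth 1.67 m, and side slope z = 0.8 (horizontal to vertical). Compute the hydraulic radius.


For a trapezoidal section with side slope z:
A = (b + z*y)*y = (2.5 + 0.8*1.67)*1.67 = 6.406 m^2.
P = b + 2*y*sqrt(1 + z^2) = 2.5 + 2*1.67*sqrt(1 + 0.8^2) = 6.777 m.
R = A/P = 6.406 / 6.777 = 0.9452 m.

0.9452


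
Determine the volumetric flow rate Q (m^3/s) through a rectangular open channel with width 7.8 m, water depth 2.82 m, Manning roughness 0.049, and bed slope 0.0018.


For a rectangular channel, the cross-sectional area A = b * y = 7.8 * 2.82 = 22.0 m^2.
The wetted perimeter P = b + 2y = 7.8 + 2*2.82 = 13.44 m.
Hydraulic radius R = A/P = 22.0/13.44 = 1.6366 m.
Velocity V = (1/n)*R^(2/3)*S^(1/2) = (1/0.049)*1.6366^(2/3)*0.0018^(1/2) = 1.2025 m/s.
Discharge Q = A * V = 22.0 * 1.2025 = 26.449 m^3/s.

26.449


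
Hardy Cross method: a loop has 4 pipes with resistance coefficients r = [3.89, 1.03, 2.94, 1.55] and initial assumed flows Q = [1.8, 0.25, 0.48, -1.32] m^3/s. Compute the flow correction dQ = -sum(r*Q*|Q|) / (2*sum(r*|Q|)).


Numerator terms (r*Q*|Q|): 3.89*1.8*|1.8| = 12.6036; 1.03*0.25*|0.25| = 0.0644; 2.94*0.48*|0.48| = 0.6774; 1.55*-1.32*|-1.32| = -2.7007.
Sum of numerator = 10.6446.
Denominator terms (r*|Q|): 3.89*|1.8| = 7.002; 1.03*|0.25| = 0.2575; 2.94*|0.48| = 1.4112; 1.55*|-1.32| = 2.046.
2 * sum of denominator = 2 * 10.7167 = 21.4334.
dQ = -10.6446 / 21.4334 = -0.4966 m^3/s.

-0.4966


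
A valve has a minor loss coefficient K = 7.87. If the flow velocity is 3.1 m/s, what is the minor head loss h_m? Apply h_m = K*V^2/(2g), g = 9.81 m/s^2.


Minor loss formula: h_m = K * V^2/(2g).
V^2 = 3.1^2 = 9.61.
V^2/(2g) = 9.61 / 19.62 = 0.4898 m.
h_m = 7.87 * 0.4898 = 3.8548 m.

3.8548


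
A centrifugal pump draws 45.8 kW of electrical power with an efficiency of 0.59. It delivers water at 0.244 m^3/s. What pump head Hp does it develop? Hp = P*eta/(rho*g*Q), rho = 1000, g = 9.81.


Pump head formula: Hp = P * eta / (rho * g * Q).
Numerator: P * eta = 45.8 * 1000 * 0.59 = 27022.0 W.
Denominator: rho * g * Q = 1000 * 9.81 * 0.244 = 2393.64.
Hp = 27022.0 / 2393.64 = 11.29 m.

11.29


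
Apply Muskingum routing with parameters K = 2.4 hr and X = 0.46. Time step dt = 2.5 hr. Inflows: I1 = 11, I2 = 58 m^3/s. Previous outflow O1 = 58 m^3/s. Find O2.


Muskingum coefficients:
denom = 2*K*(1-X) + dt = 2*2.4*(1-0.46) + 2.5 = 5.092.
C0 = (dt - 2*K*X)/denom = (2.5 - 2*2.4*0.46)/5.092 = 0.0573.
C1 = (dt + 2*K*X)/denom = (2.5 + 2*2.4*0.46)/5.092 = 0.9246.
C2 = (2*K*(1-X) - dt)/denom = 0.0181.
O2 = C0*I2 + C1*I1 + C2*O1
   = 0.0573*58 + 0.9246*11 + 0.0181*58
   = 14.54 m^3/s.

14.54


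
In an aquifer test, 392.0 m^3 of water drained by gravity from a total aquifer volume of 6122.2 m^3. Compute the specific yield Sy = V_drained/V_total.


Specific yield Sy = Volume drained / Total volume.
Sy = 392.0 / 6122.2
   = 0.064.

0.064


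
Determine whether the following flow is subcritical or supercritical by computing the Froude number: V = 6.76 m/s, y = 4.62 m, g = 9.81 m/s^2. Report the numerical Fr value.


The Froude number is defined as Fr = V / sqrt(g*y).
g*y = 9.81 * 4.62 = 45.3222.
sqrt(g*y) = sqrt(45.3222) = 6.7322.
Fr = 6.76 / 6.7322 = 1.0041.
Since Fr > 1, the flow is supercritical.

1.0041


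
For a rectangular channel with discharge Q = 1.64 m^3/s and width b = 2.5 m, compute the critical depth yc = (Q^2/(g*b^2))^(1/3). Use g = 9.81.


Using yc = (Q^2 / (g * b^2))^(1/3):
Q^2 = 1.64^2 = 2.69.
g * b^2 = 9.81 * 2.5^2 = 9.81 * 6.25 = 61.31.
Q^2 / (g*b^2) = 2.69 / 61.31 = 0.0439.
yc = 0.0439^(1/3) = 0.3527 m.

0.3527


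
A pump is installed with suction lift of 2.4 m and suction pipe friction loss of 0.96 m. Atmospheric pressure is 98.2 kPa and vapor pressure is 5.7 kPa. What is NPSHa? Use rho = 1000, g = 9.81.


NPSHa = p_atm/(rho*g) - z_s - hf_s - p_vap/(rho*g).
p_atm/(rho*g) = 98.2*1000 / (1000*9.81) = 10.01 m.
p_vap/(rho*g) = 5.7*1000 / (1000*9.81) = 0.581 m.
NPSHa = 10.01 - 2.4 - 0.96 - 0.581
      = 6.07 m.

6.07


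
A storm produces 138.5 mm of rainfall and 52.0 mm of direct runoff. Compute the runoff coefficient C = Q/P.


The runoff coefficient C = runoff depth / rainfall depth.
C = 52.0 / 138.5
  = 0.3755.

0.3755


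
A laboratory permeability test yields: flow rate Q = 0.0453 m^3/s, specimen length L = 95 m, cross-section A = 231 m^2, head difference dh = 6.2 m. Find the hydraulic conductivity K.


From K = Q*L / (A*dh):
Numerator: Q*L = 0.0453 * 95 = 4.3035.
Denominator: A*dh = 231 * 6.2 = 1432.2.
K = 4.3035 / 1432.2 = 0.003005 m/s.

0.003005


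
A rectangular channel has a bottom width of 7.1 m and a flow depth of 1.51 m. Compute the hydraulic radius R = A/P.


For a rectangular section:
Flow area A = b * y = 7.1 * 1.51 = 10.72 m^2.
Wetted perimeter P = b + 2y = 7.1 + 2*1.51 = 10.12 m.
Hydraulic radius R = A/P = 10.72 / 10.12 = 1.0594 m.

1.0594


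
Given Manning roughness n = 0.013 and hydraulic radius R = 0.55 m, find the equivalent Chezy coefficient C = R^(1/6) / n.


The Chezy coefficient relates to Manning's n through C = R^(1/6) / n.
R^(1/6) = 0.55^(1/6) = 0.905164.
C = 0.905164 / 0.013 = 69.63 m^(1/2)/s.

69.63


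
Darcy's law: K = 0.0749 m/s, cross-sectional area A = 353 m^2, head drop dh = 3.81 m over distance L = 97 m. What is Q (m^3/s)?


Darcy's law: Q = K * A * i, where i = dh/L.
Hydraulic gradient i = 3.81 / 97 = 0.039278.
Q = 0.0749 * 353 * 0.039278
  = 1.0385 m^3/s.

1.0385


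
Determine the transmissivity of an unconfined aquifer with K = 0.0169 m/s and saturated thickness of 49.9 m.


Transmissivity is defined as T = K * h.
T = 0.0169 * 49.9
  = 0.8433 m^2/s.

0.8433


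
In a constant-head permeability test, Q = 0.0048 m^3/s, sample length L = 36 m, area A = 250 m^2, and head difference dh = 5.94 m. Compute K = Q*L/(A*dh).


From K = Q*L / (A*dh):
Numerator: Q*L = 0.0048 * 36 = 0.1728.
Denominator: A*dh = 250 * 5.94 = 1485.0.
K = 0.1728 / 1485.0 = 0.000116 m/s.

0.000116


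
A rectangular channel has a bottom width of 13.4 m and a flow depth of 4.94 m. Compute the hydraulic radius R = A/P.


For a rectangular section:
Flow area A = b * y = 13.4 * 4.94 = 66.2 m^2.
Wetted perimeter P = b + 2y = 13.4 + 2*4.94 = 23.28 m.
Hydraulic radius R = A/P = 66.2 / 23.28 = 2.8435 m.

2.8435


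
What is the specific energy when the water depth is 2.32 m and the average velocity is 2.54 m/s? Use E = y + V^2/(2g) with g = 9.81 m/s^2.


Specific energy E = y + V^2/(2g).
Velocity head = V^2/(2g) = 2.54^2 / (2*9.81) = 6.4516 / 19.62 = 0.3288 m.
E = 2.32 + 0.3288 = 2.6488 m.

2.6488


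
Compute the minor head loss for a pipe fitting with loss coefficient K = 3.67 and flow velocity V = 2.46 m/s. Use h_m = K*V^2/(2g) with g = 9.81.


Minor loss formula: h_m = K * V^2/(2g).
V^2 = 2.46^2 = 6.0516.
V^2/(2g) = 6.0516 / 19.62 = 0.3084 m.
h_m = 3.67 * 0.3084 = 1.132 m.

1.132


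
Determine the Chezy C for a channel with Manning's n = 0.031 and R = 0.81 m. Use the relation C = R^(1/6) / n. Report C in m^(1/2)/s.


The Chezy coefficient relates to Manning's n through C = R^(1/6) / n.
R^(1/6) = 0.81^(1/6) = 0.965489.
C = 0.965489 / 0.031 = 31.14 m^(1/2)/s.

31.14


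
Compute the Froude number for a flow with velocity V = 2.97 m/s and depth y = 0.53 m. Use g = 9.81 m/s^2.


The Froude number is defined as Fr = V / sqrt(g*y).
g*y = 9.81 * 0.53 = 5.1993.
sqrt(g*y) = sqrt(5.1993) = 2.2802.
Fr = 2.97 / 2.2802 = 1.3025.

1.3025


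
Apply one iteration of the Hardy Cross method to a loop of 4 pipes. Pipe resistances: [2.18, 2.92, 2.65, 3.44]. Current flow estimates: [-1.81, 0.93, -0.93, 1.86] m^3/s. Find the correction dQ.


Numerator terms (r*Q*|Q|): 2.18*-1.81*|-1.81| = -7.1419; 2.92*0.93*|0.93| = 2.5255; 2.65*-0.93*|-0.93| = -2.292; 3.44*1.86*|1.86| = 11.901.
Sum of numerator = 4.9926.
Denominator terms (r*|Q|): 2.18*|-1.81| = 3.9458; 2.92*|0.93| = 2.7156; 2.65*|-0.93| = 2.4645; 3.44*|1.86| = 6.3984.
2 * sum of denominator = 2 * 15.5243 = 31.0486.
dQ = -4.9926 / 31.0486 = -0.1608 m^3/s.

-0.1608


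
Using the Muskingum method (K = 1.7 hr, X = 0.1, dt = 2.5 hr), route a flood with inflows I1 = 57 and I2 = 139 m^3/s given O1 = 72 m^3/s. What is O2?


Muskingum coefficients:
denom = 2*K*(1-X) + dt = 2*1.7*(1-0.1) + 2.5 = 5.56.
C0 = (dt - 2*K*X)/denom = (2.5 - 2*1.7*0.1)/5.56 = 0.3885.
C1 = (dt + 2*K*X)/denom = (2.5 + 2*1.7*0.1)/5.56 = 0.5108.
C2 = (2*K*(1-X) - dt)/denom = 0.1007.
O2 = C0*I2 + C1*I1 + C2*O1
   = 0.3885*139 + 0.5108*57 + 0.1007*72
   = 90.37 m^3/s.

90.37


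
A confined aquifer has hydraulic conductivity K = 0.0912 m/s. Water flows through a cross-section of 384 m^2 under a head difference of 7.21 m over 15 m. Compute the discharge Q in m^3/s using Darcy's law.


Darcy's law: Q = K * A * i, where i = dh/L.
Hydraulic gradient i = 7.21 / 15 = 0.480667.
Q = 0.0912 * 384 * 0.480667
  = 16.8333 m^3/s.

16.8333


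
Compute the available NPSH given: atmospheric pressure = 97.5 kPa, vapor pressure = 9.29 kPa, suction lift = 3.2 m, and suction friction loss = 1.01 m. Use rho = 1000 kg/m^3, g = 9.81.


NPSHa = p_atm/(rho*g) - z_s - hf_s - p_vap/(rho*g).
p_atm/(rho*g) = 97.5*1000 / (1000*9.81) = 9.939 m.
p_vap/(rho*g) = 9.29*1000 / (1000*9.81) = 0.947 m.
NPSHa = 9.939 - 3.2 - 1.01 - 0.947
      = 4.78 m.

4.78


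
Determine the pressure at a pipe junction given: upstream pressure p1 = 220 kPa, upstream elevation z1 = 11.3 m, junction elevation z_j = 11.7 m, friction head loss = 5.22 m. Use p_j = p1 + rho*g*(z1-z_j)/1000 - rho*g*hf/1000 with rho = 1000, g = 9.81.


Junction pressure: p_j = p1 + rho*g*(z1 - z_j)/1000 - rho*g*hf/1000.
Elevation term = 1000*9.81*(11.3 - 11.7)/1000 = -3.924 kPa.
Friction term = 1000*9.81*5.22/1000 = 51.208 kPa.
p_j = 220 + -3.924 - 51.208 = 164.87 kPa.

164.87


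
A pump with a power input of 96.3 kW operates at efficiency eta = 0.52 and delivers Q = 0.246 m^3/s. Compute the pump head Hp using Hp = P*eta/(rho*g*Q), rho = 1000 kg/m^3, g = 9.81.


Pump head formula: Hp = P * eta / (rho * g * Q).
Numerator: P * eta = 96.3 * 1000 * 0.52 = 50076.0 W.
Denominator: rho * g * Q = 1000 * 9.81 * 0.246 = 2413.26.
Hp = 50076.0 / 2413.26 = 20.75 m.

20.75


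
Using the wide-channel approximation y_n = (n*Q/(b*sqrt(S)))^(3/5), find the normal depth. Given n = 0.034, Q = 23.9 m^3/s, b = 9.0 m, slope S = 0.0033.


We use the wide-channel approximation y_n = (n*Q/(b*sqrt(S)))^(3/5).
sqrt(S) = sqrt(0.0033) = 0.057446.
Numerator: n*Q = 0.034 * 23.9 = 0.8126.
Denominator: b*sqrt(S) = 9.0 * 0.057446 = 0.517014.
arg = 1.5717.
y_n = 1.5717^(3/5) = 1.3117 m.

1.3117


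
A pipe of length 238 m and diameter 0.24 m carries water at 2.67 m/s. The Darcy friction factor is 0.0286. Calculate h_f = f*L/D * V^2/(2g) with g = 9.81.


Darcy-Weisbach equation: h_f = f * (L/D) * V^2/(2g).
f * L/D = 0.0286 * 238/0.24 = 28.3617.
V^2/(2g) = 2.67^2 / (2*9.81) = 7.1289 / 19.62 = 0.3633 m.
h_f = 28.3617 * 0.3633 = 10.305 m.

10.305


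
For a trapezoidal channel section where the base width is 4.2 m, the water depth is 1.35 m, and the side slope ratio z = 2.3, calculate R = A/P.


For a trapezoidal section with side slope z:
A = (b + z*y)*y = (4.2 + 2.3*1.35)*1.35 = 9.862 m^2.
P = b + 2*y*sqrt(1 + z^2) = 4.2 + 2*1.35*sqrt(1 + 2.3^2) = 10.972 m.
R = A/P = 9.862 / 10.972 = 0.8988 m.

0.8988


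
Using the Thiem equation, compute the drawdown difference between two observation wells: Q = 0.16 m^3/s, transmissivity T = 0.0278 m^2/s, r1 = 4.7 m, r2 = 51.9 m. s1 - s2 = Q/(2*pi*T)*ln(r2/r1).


Thiem equation: s1 - s2 = Q/(2*pi*T) * ln(r2/r1).
ln(r2/r1) = ln(51.9/4.7) = 2.4018.
Q/(2*pi*T) = 0.16 / (2*pi*0.0278) = 0.16 / 0.1747 = 0.916.
s1 - s2 = 0.916 * 2.4018 = 2.2 m.

2.2


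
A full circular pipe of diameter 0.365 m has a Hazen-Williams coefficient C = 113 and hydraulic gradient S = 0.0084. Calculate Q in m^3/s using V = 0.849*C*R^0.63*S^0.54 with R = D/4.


For a full circular pipe, R = D/4 = 0.365/4 = 0.0912 m.
V = 0.849 * 113 * 0.0912^0.63 * 0.0084^0.54
  = 0.849 * 113 * 0.221282 * 0.075703
  = 1.6071 m/s.
Pipe area A = pi*D^2/4 = pi*0.365^2/4 = 0.1046 m^2.
Q = A * V = 0.1046 * 1.6071 = 0.1682 m^3/s.

0.1682


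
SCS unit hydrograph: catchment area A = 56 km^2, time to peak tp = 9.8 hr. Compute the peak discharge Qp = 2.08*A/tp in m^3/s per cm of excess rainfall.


SCS formula: Qp = 2.08 * A / tp.
Qp = 2.08 * 56 / 9.8
   = 116.48 / 9.8
   = 11.89 m^3/s per cm.

11.89


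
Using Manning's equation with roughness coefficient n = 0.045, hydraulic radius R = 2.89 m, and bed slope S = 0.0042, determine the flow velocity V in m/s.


Manning's equation gives V = (1/n) * R^(2/3) * S^(1/2).
First, compute R^(2/3) = 2.89^(2/3) = 2.0289.
Next, S^(1/2) = 0.0042^(1/2) = 0.064807.
Then 1/n = 1/0.045 = 22.22.
V = 22.22 * 2.0289 * 0.064807 = 2.922 m/s.

2.922


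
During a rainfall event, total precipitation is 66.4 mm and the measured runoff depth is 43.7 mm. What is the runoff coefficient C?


The runoff coefficient C = runoff depth / rainfall depth.
C = 43.7 / 66.4
  = 0.6581.

0.6581


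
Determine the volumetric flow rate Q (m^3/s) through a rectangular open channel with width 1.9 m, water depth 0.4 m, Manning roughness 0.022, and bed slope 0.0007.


For a rectangular channel, the cross-sectional area A = b * y = 1.9 * 0.4 = 0.76 m^2.
The wetted perimeter P = b + 2y = 1.9 + 2*0.4 = 2.7 m.
Hydraulic radius R = A/P = 0.76/2.7 = 0.2815 m.
Velocity V = (1/n)*R^(2/3)*S^(1/2) = (1/0.022)*0.2815^(2/3)*0.0007^(1/2) = 0.5165 m/s.
Discharge Q = A * V = 0.76 * 0.5165 = 0.393 m^3/s.

0.393


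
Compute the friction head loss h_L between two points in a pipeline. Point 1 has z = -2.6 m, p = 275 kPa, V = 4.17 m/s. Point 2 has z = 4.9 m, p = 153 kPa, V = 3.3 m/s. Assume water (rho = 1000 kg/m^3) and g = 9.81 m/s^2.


Total head at each section: H = z + p/(rho*g) + V^2/(2g).
H1 = -2.6 + 275*1000/(1000*9.81) + 4.17^2/(2*9.81)
   = -2.6 + 28.033 + 0.8863
   = 26.319 m.
H2 = 4.9 + 153*1000/(1000*9.81) + 3.3^2/(2*9.81)
   = 4.9 + 15.596 + 0.555
   = 21.051 m.
h_L = H1 - H2 = 26.319 - 21.051 = 5.268 m.

5.268


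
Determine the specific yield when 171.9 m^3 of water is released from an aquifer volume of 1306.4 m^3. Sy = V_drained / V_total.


Specific yield Sy = Volume drained / Total volume.
Sy = 171.9 / 1306.4
   = 0.1316.

0.1316


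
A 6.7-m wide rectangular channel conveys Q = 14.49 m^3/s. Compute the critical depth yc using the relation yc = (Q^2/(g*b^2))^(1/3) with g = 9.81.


Using yc = (Q^2 / (g * b^2))^(1/3):
Q^2 = 14.49^2 = 209.96.
g * b^2 = 9.81 * 6.7^2 = 9.81 * 44.89 = 440.37.
Q^2 / (g*b^2) = 209.96 / 440.37 = 0.4768.
yc = 0.4768^(1/3) = 0.7812 m.

0.7812


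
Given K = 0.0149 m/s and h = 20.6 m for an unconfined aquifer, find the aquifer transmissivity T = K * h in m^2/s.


Transmissivity is defined as T = K * h.
T = 0.0149 * 20.6
  = 0.3069 m^2/s.

0.3069


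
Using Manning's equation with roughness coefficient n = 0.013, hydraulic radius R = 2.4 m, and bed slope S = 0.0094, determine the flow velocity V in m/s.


Manning's equation gives V = (1/n) * R^(2/3) * S^(1/2).
First, compute R^(2/3) = 2.4^(2/3) = 1.7926.
Next, S^(1/2) = 0.0094^(1/2) = 0.096954.
Then 1/n = 1/0.013 = 76.92.
V = 76.92 * 1.7926 * 0.096954 = 13.3689 m/s.

13.3689


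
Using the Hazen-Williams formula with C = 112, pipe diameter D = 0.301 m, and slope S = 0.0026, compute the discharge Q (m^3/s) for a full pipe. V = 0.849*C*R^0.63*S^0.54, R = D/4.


For a full circular pipe, R = D/4 = 0.301/4 = 0.0752 m.
V = 0.849 * 112 * 0.0752^0.63 * 0.0026^0.54
  = 0.849 * 112 * 0.195974 * 0.040187
  = 0.7489 m/s.
Pipe area A = pi*D^2/4 = pi*0.301^2/4 = 0.0712 m^2.
Q = A * V = 0.0712 * 0.7489 = 0.0533 m^3/s.

0.0533


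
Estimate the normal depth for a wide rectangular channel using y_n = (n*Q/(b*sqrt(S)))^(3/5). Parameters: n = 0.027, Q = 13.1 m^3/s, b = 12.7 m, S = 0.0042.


We use the wide-channel approximation y_n = (n*Q/(b*sqrt(S)))^(3/5).
sqrt(S) = sqrt(0.0042) = 0.064807.
Numerator: n*Q = 0.027 * 13.1 = 0.3537.
Denominator: b*sqrt(S) = 12.7 * 0.064807 = 0.823049.
arg = 0.4297.
y_n = 0.4297^(3/5) = 0.6025 m.

0.6025


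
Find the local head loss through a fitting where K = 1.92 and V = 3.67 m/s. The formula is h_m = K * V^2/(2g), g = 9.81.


Minor loss formula: h_m = K * V^2/(2g).
V^2 = 3.67^2 = 13.4689.
V^2/(2g) = 13.4689 / 19.62 = 0.6865 m.
h_m = 1.92 * 0.6865 = 1.3181 m.

1.3181


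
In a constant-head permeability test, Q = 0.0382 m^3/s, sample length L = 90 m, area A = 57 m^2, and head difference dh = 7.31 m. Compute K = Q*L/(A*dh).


From K = Q*L / (A*dh):
Numerator: Q*L = 0.0382 * 90 = 3.438.
Denominator: A*dh = 57 * 7.31 = 416.67.
K = 3.438 / 416.67 = 0.008251 m/s.

0.008251


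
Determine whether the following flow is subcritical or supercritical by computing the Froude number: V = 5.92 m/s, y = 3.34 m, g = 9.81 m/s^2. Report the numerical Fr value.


The Froude number is defined as Fr = V / sqrt(g*y).
g*y = 9.81 * 3.34 = 32.7654.
sqrt(g*y) = sqrt(32.7654) = 5.7241.
Fr = 5.92 / 5.7241 = 1.0342.
Since Fr > 1, the flow is supercritical.

1.0342


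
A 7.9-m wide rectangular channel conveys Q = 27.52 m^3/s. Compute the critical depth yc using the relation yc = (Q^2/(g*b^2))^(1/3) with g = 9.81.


Using yc = (Q^2 / (g * b^2))^(1/3):
Q^2 = 27.52^2 = 757.35.
g * b^2 = 9.81 * 7.9^2 = 9.81 * 62.41 = 612.24.
Q^2 / (g*b^2) = 757.35 / 612.24 = 1.237.
yc = 1.237^(1/3) = 1.0735 m.

1.0735


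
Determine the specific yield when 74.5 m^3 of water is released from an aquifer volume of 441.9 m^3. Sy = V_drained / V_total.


Specific yield Sy = Volume drained / Total volume.
Sy = 74.5 / 441.9
   = 0.1686.

0.1686


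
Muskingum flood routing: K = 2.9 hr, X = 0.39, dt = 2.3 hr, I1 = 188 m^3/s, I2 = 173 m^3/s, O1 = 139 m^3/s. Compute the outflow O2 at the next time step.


Muskingum coefficients:
denom = 2*K*(1-X) + dt = 2*2.9*(1-0.39) + 2.3 = 5.838.
C0 = (dt - 2*K*X)/denom = (2.3 - 2*2.9*0.39)/5.838 = 0.0065.
C1 = (dt + 2*K*X)/denom = (2.3 + 2*2.9*0.39)/5.838 = 0.7814.
C2 = (2*K*(1-X) - dt)/denom = 0.2121.
O2 = C0*I2 + C1*I1 + C2*O1
   = 0.0065*173 + 0.7814*188 + 0.2121*139
   = 177.51 m^3/s.

177.51


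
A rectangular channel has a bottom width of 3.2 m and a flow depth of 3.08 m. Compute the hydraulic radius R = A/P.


For a rectangular section:
Flow area A = b * y = 3.2 * 3.08 = 9.86 m^2.
Wetted perimeter P = b + 2y = 3.2 + 2*3.08 = 9.36 m.
Hydraulic radius R = A/P = 9.86 / 9.36 = 1.053 m.

1.053


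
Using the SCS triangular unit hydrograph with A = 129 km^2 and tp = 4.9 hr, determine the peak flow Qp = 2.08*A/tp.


SCS formula: Qp = 2.08 * A / tp.
Qp = 2.08 * 129 / 4.9
   = 268.32 / 4.9
   = 54.76 m^3/s per cm.

54.76


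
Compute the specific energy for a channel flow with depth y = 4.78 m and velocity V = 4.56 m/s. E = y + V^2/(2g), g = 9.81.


Specific energy E = y + V^2/(2g).
Velocity head = V^2/(2g) = 4.56^2 / (2*9.81) = 20.7936 / 19.62 = 1.0598 m.
E = 4.78 + 1.0598 = 5.8398 m.

5.8398


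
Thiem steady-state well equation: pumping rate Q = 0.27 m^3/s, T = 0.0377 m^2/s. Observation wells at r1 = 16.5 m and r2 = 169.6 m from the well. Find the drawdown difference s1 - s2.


Thiem equation: s1 - s2 = Q/(2*pi*T) * ln(r2/r1).
ln(r2/r1) = ln(169.6/16.5) = 2.3301.
Q/(2*pi*T) = 0.27 / (2*pi*0.0377) = 0.27 / 0.2369 = 1.1398.
s1 - s2 = 1.1398 * 2.3301 = 2.6559 m.

2.6559


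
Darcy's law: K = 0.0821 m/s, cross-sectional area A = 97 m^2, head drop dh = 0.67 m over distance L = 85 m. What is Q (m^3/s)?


Darcy's law: Q = K * A * i, where i = dh/L.
Hydraulic gradient i = 0.67 / 85 = 0.007882.
Q = 0.0821 * 97 * 0.007882
  = 0.0628 m^3/s.

0.0628


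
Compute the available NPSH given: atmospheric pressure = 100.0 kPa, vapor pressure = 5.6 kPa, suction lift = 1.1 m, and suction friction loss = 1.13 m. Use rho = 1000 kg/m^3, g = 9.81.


NPSHa = p_atm/(rho*g) - z_s - hf_s - p_vap/(rho*g).
p_atm/(rho*g) = 100.0*1000 / (1000*9.81) = 10.194 m.
p_vap/(rho*g) = 5.6*1000 / (1000*9.81) = 0.571 m.
NPSHa = 10.194 - 1.1 - 1.13 - 0.571
      = 7.39 m.

7.39


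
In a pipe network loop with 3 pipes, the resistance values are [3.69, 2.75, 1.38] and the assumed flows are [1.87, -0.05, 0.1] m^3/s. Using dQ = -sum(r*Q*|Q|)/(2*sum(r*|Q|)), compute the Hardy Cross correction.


Numerator terms (r*Q*|Q|): 3.69*1.87*|1.87| = 12.9036; 2.75*-0.05*|-0.05| = -0.0069; 1.38*0.1*|0.1| = 0.0138.
Sum of numerator = 12.9105.
Denominator terms (r*|Q|): 3.69*|1.87| = 6.9003; 2.75*|-0.05| = 0.1375; 1.38*|0.1| = 0.138.
2 * sum of denominator = 2 * 7.1758 = 14.3516.
dQ = -12.9105 / 14.3516 = -0.8996 m^3/s.

-0.8996


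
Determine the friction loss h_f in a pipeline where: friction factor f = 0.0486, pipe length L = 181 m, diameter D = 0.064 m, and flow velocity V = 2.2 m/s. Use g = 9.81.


Darcy-Weisbach equation: h_f = f * (L/D) * V^2/(2g).
f * L/D = 0.0486 * 181/0.064 = 137.4469.
V^2/(2g) = 2.2^2 / (2*9.81) = 4.84 / 19.62 = 0.2467 m.
h_f = 137.4469 * 0.2467 = 33.906 m.

33.906


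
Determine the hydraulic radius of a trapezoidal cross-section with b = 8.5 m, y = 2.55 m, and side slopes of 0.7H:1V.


For a trapezoidal section with side slope z:
A = (b + z*y)*y = (8.5 + 0.7*2.55)*2.55 = 26.227 m^2.
P = b + 2*y*sqrt(1 + z^2) = 8.5 + 2*2.55*sqrt(1 + 0.7^2) = 14.725 m.
R = A/P = 26.227 / 14.725 = 1.7811 m.

1.7811


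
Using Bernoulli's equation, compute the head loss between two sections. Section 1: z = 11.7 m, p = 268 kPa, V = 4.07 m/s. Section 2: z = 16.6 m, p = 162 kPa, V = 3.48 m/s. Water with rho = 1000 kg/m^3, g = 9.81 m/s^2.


Total head at each section: H = z + p/(rho*g) + V^2/(2g).
H1 = 11.7 + 268*1000/(1000*9.81) + 4.07^2/(2*9.81)
   = 11.7 + 27.319 + 0.8443
   = 39.863 m.
H2 = 16.6 + 162*1000/(1000*9.81) + 3.48^2/(2*9.81)
   = 16.6 + 16.514 + 0.6172
   = 33.731 m.
h_L = H1 - H2 = 39.863 - 33.731 = 6.132 m.

6.132


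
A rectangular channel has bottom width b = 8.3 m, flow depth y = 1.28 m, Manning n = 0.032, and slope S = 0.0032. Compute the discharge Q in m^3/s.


For a rectangular channel, the cross-sectional area A = b * y = 8.3 * 1.28 = 10.62 m^2.
The wetted perimeter P = b + 2y = 8.3 + 2*1.28 = 10.86 m.
Hydraulic radius R = A/P = 10.62/10.86 = 0.9783 m.
Velocity V = (1/n)*R^(2/3)*S^(1/2) = (1/0.032)*0.9783^(2/3)*0.0032^(1/2) = 1.7421 m/s.
Discharge Q = A * V = 10.62 * 1.7421 = 18.508 m^3/s.

18.508


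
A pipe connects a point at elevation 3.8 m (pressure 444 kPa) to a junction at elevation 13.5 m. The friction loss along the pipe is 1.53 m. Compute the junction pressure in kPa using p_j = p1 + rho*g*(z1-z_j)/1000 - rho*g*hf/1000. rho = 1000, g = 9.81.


Junction pressure: p_j = p1 + rho*g*(z1 - z_j)/1000 - rho*g*hf/1000.
Elevation term = 1000*9.81*(3.8 - 13.5)/1000 = -95.157 kPa.
Friction term = 1000*9.81*1.53/1000 = 15.009 kPa.
p_j = 444 + -95.157 - 15.009 = 333.83 kPa.

333.83


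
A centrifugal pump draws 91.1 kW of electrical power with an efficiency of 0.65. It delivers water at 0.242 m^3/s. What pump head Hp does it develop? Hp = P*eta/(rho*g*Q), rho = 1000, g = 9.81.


Pump head formula: Hp = P * eta / (rho * g * Q).
Numerator: P * eta = 91.1 * 1000 * 0.65 = 59215.0 W.
Denominator: rho * g * Q = 1000 * 9.81 * 0.242 = 2374.02.
Hp = 59215.0 / 2374.02 = 24.94 m.

24.94


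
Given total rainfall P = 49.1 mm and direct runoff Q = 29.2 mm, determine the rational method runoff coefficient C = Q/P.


The runoff coefficient C = runoff depth / rainfall depth.
C = 29.2 / 49.1
  = 0.5947.

0.5947


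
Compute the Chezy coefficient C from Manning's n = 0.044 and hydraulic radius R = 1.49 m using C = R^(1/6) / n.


The Chezy coefficient relates to Manning's n through C = R^(1/6) / n.
R^(1/6) = 1.49^(1/6) = 1.068721.
C = 1.068721 / 0.044 = 24.29 m^(1/2)/s.

24.29


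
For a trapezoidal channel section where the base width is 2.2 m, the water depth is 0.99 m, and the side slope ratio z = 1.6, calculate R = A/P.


For a trapezoidal section with side slope z:
A = (b + z*y)*y = (2.2 + 1.6*0.99)*0.99 = 3.746 m^2.
P = b + 2*y*sqrt(1 + z^2) = 2.2 + 2*0.99*sqrt(1 + 1.6^2) = 5.936 m.
R = A/P = 3.746 / 5.936 = 0.6311 m.

0.6311


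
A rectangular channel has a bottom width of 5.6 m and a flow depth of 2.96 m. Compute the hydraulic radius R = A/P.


For a rectangular section:
Flow area A = b * y = 5.6 * 2.96 = 16.58 m^2.
Wetted perimeter P = b + 2y = 5.6 + 2*2.96 = 11.52 m.
Hydraulic radius R = A/P = 16.58 / 11.52 = 1.4389 m.

1.4389


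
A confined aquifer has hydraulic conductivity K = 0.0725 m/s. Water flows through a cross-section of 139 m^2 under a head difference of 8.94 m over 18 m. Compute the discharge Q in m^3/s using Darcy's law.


Darcy's law: Q = K * A * i, where i = dh/L.
Hydraulic gradient i = 8.94 / 18 = 0.496667.
Q = 0.0725 * 139 * 0.496667
  = 5.0052 m^3/s.

5.0052


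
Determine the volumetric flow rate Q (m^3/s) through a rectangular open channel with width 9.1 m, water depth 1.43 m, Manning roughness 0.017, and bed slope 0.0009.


For a rectangular channel, the cross-sectional area A = b * y = 9.1 * 1.43 = 13.01 m^2.
The wetted perimeter P = b + 2y = 9.1 + 2*1.43 = 11.96 m.
Hydraulic radius R = A/P = 13.01/11.96 = 1.088 m.
Velocity V = (1/n)*R^(2/3)*S^(1/2) = (1/0.017)*1.088^(2/3)*0.0009^(1/2) = 1.8668 m/s.
Discharge Q = A * V = 13.01 * 1.8668 = 24.293 m^3/s.

24.293


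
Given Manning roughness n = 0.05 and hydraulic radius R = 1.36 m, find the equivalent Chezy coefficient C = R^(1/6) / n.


The Chezy coefficient relates to Manning's n through C = R^(1/6) / n.
R^(1/6) = 1.36^(1/6) = 1.052583.
C = 1.052583 / 0.05 = 21.05 m^(1/2)/s.

21.05


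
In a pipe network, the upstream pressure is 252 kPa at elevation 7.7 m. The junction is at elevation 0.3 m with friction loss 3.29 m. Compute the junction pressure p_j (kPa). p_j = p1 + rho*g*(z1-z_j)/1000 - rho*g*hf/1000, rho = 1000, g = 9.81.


Junction pressure: p_j = p1 + rho*g*(z1 - z_j)/1000 - rho*g*hf/1000.
Elevation term = 1000*9.81*(7.7 - 0.3)/1000 = 72.594 kPa.
Friction term = 1000*9.81*3.29/1000 = 32.275 kPa.
p_j = 252 + 72.594 - 32.275 = 292.32 kPa.

292.32


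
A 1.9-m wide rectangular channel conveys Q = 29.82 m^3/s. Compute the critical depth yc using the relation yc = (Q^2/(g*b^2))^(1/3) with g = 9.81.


Using yc = (Q^2 / (g * b^2))^(1/3):
Q^2 = 29.82^2 = 889.23.
g * b^2 = 9.81 * 1.9^2 = 9.81 * 3.61 = 35.41.
Q^2 / (g*b^2) = 889.23 / 35.41 = 25.1124.
yc = 25.1124^(1/3) = 2.9283 m.

2.9283


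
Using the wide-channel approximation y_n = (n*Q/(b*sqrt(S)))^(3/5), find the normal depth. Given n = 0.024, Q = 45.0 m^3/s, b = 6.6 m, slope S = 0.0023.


We use the wide-channel approximation y_n = (n*Q/(b*sqrt(S)))^(3/5).
sqrt(S) = sqrt(0.0023) = 0.047958.
Numerator: n*Q = 0.024 * 45.0 = 1.08.
Denominator: b*sqrt(S) = 6.6 * 0.047958 = 0.316523.
arg = 3.4121.
y_n = 3.4121^(3/5) = 2.0884 m.

2.0884


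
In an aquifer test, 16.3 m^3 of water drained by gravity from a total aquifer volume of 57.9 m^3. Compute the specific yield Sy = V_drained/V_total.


Specific yield Sy = Volume drained / Total volume.
Sy = 16.3 / 57.9
   = 0.2815.

0.2815


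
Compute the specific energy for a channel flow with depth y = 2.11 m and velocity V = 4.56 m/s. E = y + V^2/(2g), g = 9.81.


Specific energy E = y + V^2/(2g).
Velocity head = V^2/(2g) = 4.56^2 / (2*9.81) = 20.7936 / 19.62 = 1.0598 m.
E = 2.11 + 1.0598 = 3.1698 m.

3.1698


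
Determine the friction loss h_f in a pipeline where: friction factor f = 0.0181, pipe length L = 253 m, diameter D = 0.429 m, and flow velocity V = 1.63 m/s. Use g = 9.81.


Darcy-Weisbach equation: h_f = f * (L/D) * V^2/(2g).
f * L/D = 0.0181 * 253/0.429 = 10.6744.
V^2/(2g) = 1.63^2 / (2*9.81) = 2.6569 / 19.62 = 0.1354 m.
h_f = 10.6744 * 0.1354 = 1.445 m.

1.445


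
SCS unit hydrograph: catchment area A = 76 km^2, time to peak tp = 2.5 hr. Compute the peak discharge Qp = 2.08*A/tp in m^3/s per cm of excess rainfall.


SCS formula: Qp = 2.08 * A / tp.
Qp = 2.08 * 76 / 2.5
   = 158.08 / 2.5
   = 63.23 m^3/s per cm.

63.23


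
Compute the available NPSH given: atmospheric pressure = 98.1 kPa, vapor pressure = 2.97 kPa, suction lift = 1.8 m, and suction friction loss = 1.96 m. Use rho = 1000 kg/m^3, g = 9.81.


NPSHa = p_atm/(rho*g) - z_s - hf_s - p_vap/(rho*g).
p_atm/(rho*g) = 98.1*1000 / (1000*9.81) = 10.0 m.
p_vap/(rho*g) = 2.97*1000 / (1000*9.81) = 0.303 m.
NPSHa = 10.0 - 1.8 - 1.96 - 0.303
      = 5.94 m.

5.94


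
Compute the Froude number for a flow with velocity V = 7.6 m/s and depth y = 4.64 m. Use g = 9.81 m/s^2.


The Froude number is defined as Fr = V / sqrt(g*y).
g*y = 9.81 * 4.64 = 45.5184.
sqrt(g*y) = sqrt(45.5184) = 6.7467.
Fr = 7.6 / 6.7467 = 1.1265.

1.1265


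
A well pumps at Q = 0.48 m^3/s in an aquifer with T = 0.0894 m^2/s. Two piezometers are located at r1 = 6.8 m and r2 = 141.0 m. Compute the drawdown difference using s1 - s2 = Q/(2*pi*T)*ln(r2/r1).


Thiem equation: s1 - s2 = Q/(2*pi*T) * ln(r2/r1).
ln(r2/r1) = ln(141.0/6.8) = 3.0318.
Q/(2*pi*T) = 0.48 / (2*pi*0.0894) = 0.48 / 0.5617 = 0.8545.
s1 - s2 = 0.8545 * 3.0318 = 2.5908 m.

2.5908


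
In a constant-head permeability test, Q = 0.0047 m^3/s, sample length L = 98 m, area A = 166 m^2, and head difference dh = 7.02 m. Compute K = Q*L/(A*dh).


From K = Q*L / (A*dh):
Numerator: Q*L = 0.0047 * 98 = 0.4606.
Denominator: A*dh = 166 * 7.02 = 1165.32.
K = 0.4606 / 1165.32 = 0.000395 m/s.

0.000395


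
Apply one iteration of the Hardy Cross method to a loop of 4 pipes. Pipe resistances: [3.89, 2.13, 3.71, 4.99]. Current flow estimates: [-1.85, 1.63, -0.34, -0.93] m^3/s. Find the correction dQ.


Numerator terms (r*Q*|Q|): 3.89*-1.85*|-1.85| = -13.3135; 2.13*1.63*|1.63| = 5.6592; 3.71*-0.34*|-0.34| = -0.4289; 4.99*-0.93*|-0.93| = -4.3159.
Sum of numerator = -12.3991.
Denominator terms (r*|Q|): 3.89*|-1.85| = 7.1965; 2.13*|1.63| = 3.4719; 3.71*|-0.34| = 1.2614; 4.99*|-0.93| = 4.6407.
2 * sum of denominator = 2 * 16.5705 = 33.141.
dQ = --12.3991 / 33.141 = 0.3741 m^3/s.

0.3741
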